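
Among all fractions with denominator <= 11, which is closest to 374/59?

Expand x = 374/59 as a continued fraction with the Euclidean algorithm:
  374 = 6*59 + 20, so a_0 = 6.
  59 = 2*20 + 19, so a_1 = 2.
  20 = 1*19 + 1, so a_2 = 1.
  19 = 19*1 + 0, so a_3 = 19.
so x = [6; 2, 1, 19].
Convergents (p_i = a_i*p_{i-1} + p_{i-2}, q_i = a_i*q_{i-1} + q_{i-2} with p_{-2}=0, p_{-1}=1, q_{-2}=1, q_{-1}=0), until the denominator exceeds 11:
  i=0: a_0=6, p_0 = 6*1 + 0 = 6, q_0 = 6*0 + 1 = 1.
  i=1: a_1=2, p_1 = 2*6 + 1 = 13, q_1 = 2*1 + 0 = 2.
  i=2: a_2=1, p_2 = 1*13 + 6 = 19, q_2 = 1*2 + 1 = 3.
  i=3: a_3=19, p_3 = 19*19 + 13 = 374, q_3 = 19*3 + 2 = 59.
q_3 = 59 > 11, so the last convergent with denominator <= 11 is p_2/q_2 = 19/3.
The closest fraction with denominator <= 11 is either p_2/q_2 or the intermediate fraction (k*p_2 + p_1)/(k*q_2 + q_1) with the largest k >= 1 whose denominator stays <= 11; these approach x as k grows, and every other convergent or intermediate fraction in range is farther away.
Largest k: floor((11 - q_1)/q_2) = floor((11 - 2)/3) = 3.
That gives (3*19 + 13)/(3*3 + 2) = 70/11.
Compare the errors: |x - 19/3| = |374*3 - 19*59|/(59*3) = 1/177, and |x - 70/11| = |374*11 - 70*59|/(59*11) = 16/649.
Cross-multiplying, 1*649 = 649 < 2832 = 16*177, so 1/177 is smaller: the convergent 19/3 is closer to x than 70/11.

19/3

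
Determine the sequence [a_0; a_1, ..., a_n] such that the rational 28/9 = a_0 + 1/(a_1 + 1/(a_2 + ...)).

[3; 9]

Run the Euclidean algorithm on 28 and 9; the successive quotients are the partial quotients a_0, a_1, ... (each step inverts the fractional part left over by the previous one):
  28 = 3*9 + 1, so a_0 = 3.
  9 = 9*1 + 0, so a_1 = 9.
The remainder reaches 0 after 2 divisions, so the expansion has 2 partial quotients, read off in order.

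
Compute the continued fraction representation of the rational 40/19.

Run the Euclidean algorithm on 40 and 19; the successive quotients are the partial quotients a_0, a_1, ... (each step inverts the fractional part left over by the previous one):
  40 = 2*19 + 2, so a_0 = 2.
  19 = 9*2 + 1, so a_1 = 9.
  2 = 2*1 + 0, so a_2 = 2.
The remainder reaches 0 after 3 divisions, so the expansion has 3 partial quotients, read off in order.

[2; 9, 2]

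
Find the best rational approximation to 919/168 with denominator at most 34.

93/17

Expand x = 919/168 as a continued fraction with the Euclidean algorithm:
  919 = 5*168 + 79, so a_0 = 5.
  168 = 2*79 + 10, so a_1 = 2.
  79 = 7*10 + 9, so a_2 = 7.
  10 = 1*9 + 1, so a_3 = 1.
  9 = 9*1 + 0, so a_4 = 9.
so x = [5; 2, 7, 1, 9].
Convergents (p_i = a_i*p_{i-1} + p_{i-2}, q_i = a_i*q_{i-1} + q_{i-2} with p_{-2}=0, p_{-1}=1, q_{-2}=1, q_{-1}=0), until the denominator exceeds 34:
  i=0: a_0=5, p_0 = 5*1 + 0 = 5, q_0 = 5*0 + 1 = 1.
  i=1: a_1=2, p_1 = 2*5 + 1 = 11, q_1 = 2*1 + 0 = 2.
  i=2: a_2=7, p_2 = 7*11 + 5 = 82, q_2 = 7*2 + 1 = 15.
  i=3: a_3=1, p_3 = 1*82 + 11 = 93, q_3 = 1*15 + 2 = 17.
  i=4: a_4=9, p_4 = 9*93 + 82 = 919, q_4 = 9*17 + 15 = 168.
q_4 = 168 > 34, so the last convergent with denominator <= 34 is p_3/q_3 = 93/17.
The closest fraction with denominator <= 34 is either p_3/q_3 or the intermediate fraction (k*p_3 + p_2)/(k*q_3 + q_2) with the largest k >= 1 whose denominator stays <= 34; these approach x as k grows, and every other convergent or intermediate fraction in range is farther away.
Largest k: floor((34 - q_2)/q_3) = floor((34 - 15)/17) = 1.
That gives (1*93 + 82)/(1*17 + 15) = 175/32.
Compare the errors: |x - 93/17| = |919*17 - 93*168|/(168*17) = 1/2856, and |x - 175/32| = |919*32 - 175*168|/(168*32) = 8/5376.
Cross-multiplying, 1*5376 = 5376 < 22848 = 8*2856, so 1/2856 is smaller: the convergent 93/17 is closer to x than 175/32.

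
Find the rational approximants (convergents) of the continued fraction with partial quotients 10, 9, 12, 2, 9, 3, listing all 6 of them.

Using the convergent recurrence p_i = a_i*p_{i-1} + p_{i-2}, q_i = a_i*q_{i-1} + q_{i-2} with p_{-2}=0, p_{-1}=1, q_{-2}=1, q_{-1}=0:
  i=0: a_0=10, p_0 = 10*1 + 0 = 10, q_0 = 10*0 + 1 = 1.
  i=1: a_1=9, p_1 = 9*10 + 1 = 91, q_1 = 9*1 + 0 = 9.
  i=2: a_2=12, p_2 = 12*91 + 10 = 1102, q_2 = 12*9 + 1 = 109.
  i=3: a_3=2, p_3 = 2*1102 + 91 = 2295, q_3 = 2*109 + 9 = 227.
  i=4: a_4=9, p_4 = 9*2295 + 1102 = 21757, q_4 = 9*227 + 109 = 2152.
  i=5: a_5=3, p_5 = 3*21757 + 2295 = 67566, q_5 = 3*2152 + 227 = 6683.

10/1, 91/9, 1102/109, 2295/227, 21757/2152, 67566/6683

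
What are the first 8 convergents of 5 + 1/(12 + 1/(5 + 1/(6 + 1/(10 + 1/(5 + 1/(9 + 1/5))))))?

Using the convergent recurrence p_i = a_i*p_{i-1} + p_{i-2}, q_i = a_i*q_{i-1} + q_{i-2} with p_{-2}=0, p_{-1}=1, q_{-2}=1, q_{-1}=0:
  i=0: a_0=5, p_0 = 5*1 + 0 = 5, q_0 = 5*0 + 1 = 1.
  i=1: a_1=12, p_1 = 12*5 + 1 = 61, q_1 = 12*1 + 0 = 12.
  i=2: a_2=5, p_2 = 5*61 + 5 = 310, q_2 = 5*12 + 1 = 61.
  i=3: a_3=6, p_3 = 6*310 + 61 = 1921, q_3 = 6*61 + 12 = 378.
  i=4: a_4=10, p_4 = 10*1921 + 310 = 19520, q_4 = 10*378 + 61 = 3841.
  i=5: a_5=5, p_5 = 5*19520 + 1921 = 99521, q_5 = 5*3841 + 378 = 19583.
  i=6: a_6=9, p_6 = 9*99521 + 19520 = 915209, q_6 = 9*19583 + 3841 = 180088.
  i=7: a_7=5, p_7 = 5*915209 + 99521 = 4675566, q_7 = 5*180088 + 19583 = 920023.

5/1, 61/12, 310/61, 1921/378, 19520/3841, 99521/19583, 915209/180088, 4675566/920023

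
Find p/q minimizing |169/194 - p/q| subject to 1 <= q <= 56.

27/31

Expand x = 169/194 as a continued fraction with the Euclidean algorithm:
  169 = 0*194 + 169, so a_0 = 0.
  194 = 1*169 + 25, so a_1 = 1.
  169 = 6*25 + 19, so a_2 = 6.
  25 = 1*19 + 6, so a_3 = 1.
  19 = 3*6 + 1, so a_4 = 3.
  6 = 6*1 + 0, so a_5 = 6.
so x = [0; 1, 6, 1, 3, 6].
Convergents (p_i = a_i*p_{i-1} + p_{i-2}, q_i = a_i*q_{i-1} + q_{i-2} with p_{-2}=0, p_{-1}=1, q_{-2}=1, q_{-1}=0), until the denominator exceeds 56:
  i=0: a_0=0, p_0 = 0*1 + 0 = 0, q_0 = 0*0 + 1 = 1.
  i=1: a_1=1, p_1 = 1*0 + 1 = 1, q_1 = 1*1 + 0 = 1.
  i=2: a_2=6, p_2 = 6*1 + 0 = 6, q_2 = 6*1 + 1 = 7.
  i=3: a_3=1, p_3 = 1*6 + 1 = 7, q_3 = 1*7 + 1 = 8.
  i=4: a_4=3, p_4 = 3*7 + 6 = 27, q_4 = 3*8 + 7 = 31.
  i=5: a_5=6, p_5 = 6*27 + 7 = 169, q_5 = 6*31 + 8 = 194.
q_5 = 194 > 56, so the last convergent with denominator <= 56 is p_4/q_4 = 27/31.
The closest fraction with denominator <= 56 is either p_4/q_4 or the intermediate fraction (k*p_4 + p_3)/(k*q_4 + q_3) with the largest k >= 1 whose denominator stays <= 56; these approach x as k grows, and every other convergent or intermediate fraction in range is farther away.
Largest k: floor((56 - q_3)/q_4) = floor((56 - 8)/31) = 1.
That gives (1*27 + 7)/(1*31 + 8) = 34/39.
Compare the errors: |x - 27/31| = |169*31 - 27*194|/(194*31) = 1/6014, and |x - 34/39| = |169*39 - 34*194|/(194*39) = 5/7566.
Cross-multiplying, 1*7566 = 7566 < 30070 = 5*6014, so 1/6014 is smaller: the convergent 27/31 is closer to x than 34/39.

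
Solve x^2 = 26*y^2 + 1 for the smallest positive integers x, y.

(x, y) = (51, 10)

First expand sqrt(26) as a continued fraction. With x_i = (sqrt(26) + m_i)/d_i and (m_0, d_0) = (0, 1): a_0 = floor(sqrt(26)) = 5, since 5^2 = 25 <= 26 < 36 = 6^2.
Iterate m_{i+1} = d_i*a_i - m_i, d_{i+1} = (26 - m_{i+1}^2)/d_i, a_{i+1} = floor((a_0 + m_{i+1})/d_{i+1}):
  m_1 = 1*5 - 0 = 5, d_1 = (26 - 5^2)/1 = 1/1 = 1, a_1 = floor((5 + 5)/1) = 10.
  m_2 = 1*10 - 5 = 5, d_2 = (26 - 5^2)/1 = 1/1 = 1: (m_2, d_2) = (m_1, d_1) = (5, 1), so from here the quotient a_1 repeats; the period length is 1.
So sqrt(26) = [5; (10)] with period length k = 1.
k is odd, so (p_{k-1}, q_{k-1}) only solves x^2 - 26y^2 = -1 and the fundamental solution of x^2 - 26y^2 = 1 is (p_{2k-1}, q_{2k-1}) = (p_1, q_1); compute convergents through index 1, running through the period twice.
Convergents (p_i = a_i*p_{i-1} + p_{i-2}, q_i = a_i*q_{i-1} + q_{i-2} with p_{-2}=0, p_{-1}=1, q_{-2}=1, q_{-1}=0):
  i=0: a_0=5, p_0 = 5*1 + 0 = 5, q_0 = 5*0 + 1 = 1.
  i=1: a_1=10, p_1 = 10*5 + 1 = 51, q_1 = 10*1 + 0 = 10.
Indeed p_0^2 - 26*q_0^2 = 25 - 26 = -1, not +1.
Check: 51^2 - 26*10^2 = 2601 - 2600 = 1, so (x, y) = (51, 10) solves the equation, and by the theorem it is the least positive solution.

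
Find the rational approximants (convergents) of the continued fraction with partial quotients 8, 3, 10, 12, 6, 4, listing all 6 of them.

Using the convergent recurrence p_i = a_i*p_{i-1} + p_{i-2}, q_i = a_i*q_{i-1} + q_{i-2} with p_{-2}=0, p_{-1}=1, q_{-2}=1, q_{-1}=0:
  i=0: a_0=8, p_0 = 8*1 + 0 = 8, q_0 = 8*0 + 1 = 1.
  i=1: a_1=3, p_1 = 3*8 + 1 = 25, q_1 = 3*1 + 0 = 3.
  i=2: a_2=10, p_2 = 10*25 + 8 = 258, q_2 = 10*3 + 1 = 31.
  i=3: a_3=12, p_3 = 12*258 + 25 = 3121, q_3 = 12*31 + 3 = 375.
  i=4: a_4=6, p_4 = 6*3121 + 258 = 18984, q_4 = 6*375 + 31 = 2281.
  i=5: a_5=4, p_5 = 4*18984 + 3121 = 79057, q_5 = 4*2281 + 375 = 9499.

8/1, 25/3, 258/31, 3121/375, 18984/2281, 79057/9499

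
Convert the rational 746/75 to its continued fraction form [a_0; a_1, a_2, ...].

Run the Euclidean algorithm on 746 and 75; the successive quotients are the partial quotients a_0, a_1, ... (each step inverts the fractional part left over by the previous one):
  746 = 9*75 + 71, so a_0 = 9.
  75 = 1*71 + 4, so a_1 = 1.
  71 = 17*4 + 3, so a_2 = 17.
  4 = 1*3 + 1, so a_3 = 1.
  3 = 3*1 + 0, so a_4 = 3.
The remainder reaches 0 after 5 divisions, so the expansion has 5 partial quotients, read off in order.

[9; 1, 17, 1, 3]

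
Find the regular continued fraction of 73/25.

[2; 1, 11, 2]

Run the Euclidean algorithm on 73 and 25; the successive quotients are the partial quotients a_0, a_1, ... (each step inverts the fractional part left over by the previous one):
  73 = 2*25 + 23, so a_0 = 2.
  25 = 1*23 + 2, so a_1 = 1.
  23 = 11*2 + 1, so a_2 = 11.
  2 = 2*1 + 0, so a_3 = 2.
The remainder reaches 0 after 4 divisions, so the expansion has 4 partial quotients, read off in order.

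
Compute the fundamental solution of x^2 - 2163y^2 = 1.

First expand sqrt(2163) as a continued fraction. With x_i = (sqrt(2163) + m_i)/d_i and (m_0, d_0) = (0, 1): a_0 = floor(sqrt(2163)) = 46, since 46^2 = 2116 <= 2163 < 2209 = 47^2.
Iterate m_{i+1} = d_i*a_i - m_i, d_{i+1} = (2163 - m_{i+1}^2)/d_i, a_{i+1} = floor((a_0 + m_{i+1})/d_{i+1}):
  m_1 = 1*46 - 0 = 46, d_1 = (2163 - 46^2)/1 = 47/1 = 47, a_1 = floor((46 + 46)/47) = 1.
  m_2 = 47*1 - 46 = 1, d_2 = (2163 - 1^2)/47 = 2162/47 = 46, a_2 = floor((46 + 1)/46) = 1.
  m_3 = 46*1 - 1 = 45, d_3 = (2163 - 45^2)/46 = 138/46 = 3, a_3 = floor((46 + 45)/3) = 30.
  m_4 = 3*30 - 45 = 45, d_4 = (2163 - 45^2)/3 = 138/3 = 46, a_4 = floor((46 + 45)/46) = 1.
  m_5 = 46*1 - 45 = 1, d_5 = (2163 - 1^2)/46 = 2162/46 = 47, a_5 = floor((46 + 1)/47) = 1.
  m_6 = 47*1 - 1 = 46, d_6 = (2163 - 46^2)/47 = 47/47 = 1, a_6 = floor((46 + 46)/1) = 92.
  m_7 = 1*92 - 46 = 46, d_7 = (2163 - 46^2)/1 = 47/1 = 47: (m_7, d_7) = (m_1, d_1) = (46, 47), so from here the quotients repeat a_1, ..., a_6; the period length is 6.
So sqrt(2163) = [46; (1, 1, 30, 1, 1, 92)] with period length k = 6.
k is even, so the fundamental solution of x^2 - 2163y^2 = 1 is (p_{k-1}, q_{k-1}) = (p_5, q_5); compute convergents through index 5.
Convergents (p_i = a_i*p_{i-1} + p_{i-2}, q_i = a_i*q_{i-1} + q_{i-2} with p_{-2}=0, p_{-1}=1, q_{-2}=1, q_{-1}=0):
  i=0: a_0=46, p_0 = 46*1 + 0 = 46, q_0 = 46*0 + 1 = 1.
  i=1: a_1=1, p_1 = 1*46 + 1 = 47, q_1 = 1*1 + 0 = 1.
  i=2: a_2=1, p_2 = 1*47 + 46 = 93, q_2 = 1*1 + 1 = 2.
  i=3: a_3=30, p_3 = 30*93 + 47 = 2837, q_3 = 30*2 + 1 = 61.
  i=4: a_4=1, p_4 = 1*2837 + 93 = 2930, q_4 = 1*61 + 2 = 63.
  i=5: a_5=1, p_5 = 1*2930 + 2837 = 5767, q_5 = 1*63 + 61 = 124.
Check: 5767^2 - 2163*124^2 = 33258289 - 33258288 = 1, so (x, y) = (5767, 124) solves the equation, and by the theorem it is the least positive solution.

(x, y) = (5767, 124)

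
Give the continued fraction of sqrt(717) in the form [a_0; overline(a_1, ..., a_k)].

Write x_i = (sqrt(717) + m_i)/d_i with (m_0, d_0) = (0, 1). a_0 = floor(sqrt(717)) = 26, since 26^2 = 676 <= 717 < 729 = 27^2.
Iterate m_{i+1} = d_i*a_i - m_i, d_{i+1} = (717 - m_{i+1}^2)/d_i, a_{i+1} = floor((a_0 + m_{i+1})/d_{i+1}):
  m_1 = 1*26 - 0 = 26, d_1 = (717 - 26^2)/1 = 41/1 = 41, a_1 = floor((26 + 26)/41) = 1.
  m_2 = 41*1 - 26 = 15, d_2 = (717 - 15^2)/41 = 492/41 = 12, a_2 = floor((26 + 15)/12) = 3.
  m_3 = 12*3 - 15 = 21, d_3 = (717 - 21^2)/12 = 276/12 = 23, a_3 = floor((26 + 21)/23) = 2.
  m_4 = 23*2 - 21 = 25, d_4 = (717 - 25^2)/23 = 92/23 = 4, a_4 = floor((26 + 25)/4) = 12.
  m_5 = 4*12 - 25 = 23, d_5 = (717 - 23^2)/4 = 188/4 = 47, a_5 = floor((26 + 23)/47) = 1.
  m_6 = 47*1 - 23 = 24, d_6 = (717 - 24^2)/47 = 141/47 = 3, a_6 = floor((26 + 24)/3) = 16.
  m_7 = 3*16 - 24 = 24, d_7 = (717 - 24^2)/3 = 141/3 = 47, a_7 = floor((26 + 24)/47) = 1.
  m_8 = 47*1 - 24 = 23, d_8 = (717 - 23^2)/47 = 188/47 = 4, a_8 = floor((26 + 23)/4) = 12.
  m_9 = 4*12 - 23 = 25, d_9 = (717 - 25^2)/4 = 92/4 = 23, a_9 = floor((26 + 25)/23) = 2.
  m_10 = 23*2 - 25 = 21, d_10 = (717 - 21^2)/23 = 276/23 = 12, a_10 = floor((26 + 21)/12) = 3.
  m_11 = 12*3 - 21 = 15, d_11 = (717 - 15^2)/12 = 492/12 = 41, a_11 = floor((26 + 15)/41) = 1.
  m_12 = 41*1 - 15 = 26, d_12 = (717 - 26^2)/41 = 41/41 = 1, a_12 = floor((26 + 26)/1) = 52.
  m_13 = 1*52 - 26 = 26, d_13 = (717 - 26^2)/1 = 41/1 = 41: (m_13, d_13) = (m_1, d_1) = (26, 41), so from here the quotients repeat a_1, ..., a_12; the period length is 12.
Hence the expansion of sqrt(717) is a_0 = 26 followed by the repeating block 1, 3, 2, 12, 1, 16, 1, 12, 2, 3, 1, 52 (period 12).

[26; overline(1, 3, 2, 12, 1, 16, 1, 12, 2, 3, 1, 52)]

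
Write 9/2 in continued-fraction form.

[4; 2]

Run the Euclidean algorithm on 9 and 2; the successive quotients are the partial quotients a_0, a_1, ... (each step inverts the fractional part left over by the previous one):
  9 = 4*2 + 1, so a_0 = 4.
  2 = 2*1 + 0, so a_1 = 2.
The remainder reaches 0 after 2 divisions, so the expansion has 2 partial quotients, read off in order.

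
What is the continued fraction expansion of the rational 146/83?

[1; 1, 3, 6, 1, 2]

Run the Euclidean algorithm on 146 and 83; the successive quotients are the partial quotients a_0, a_1, ... (each step inverts the fractional part left over by the previous one):
  146 = 1*83 + 63, so a_0 = 1.
  83 = 1*63 + 20, so a_1 = 1.
  63 = 3*20 + 3, so a_2 = 3.
  20 = 6*3 + 2, so a_3 = 6.
  3 = 1*2 + 1, so a_4 = 1.
  2 = 2*1 + 0, so a_5 = 2.
The remainder reaches 0 after 6 divisions, so the expansion has 6 partial quotients, read off in order.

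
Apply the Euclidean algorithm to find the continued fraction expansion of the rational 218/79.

[2; 1, 3, 6, 3]

Run the Euclidean algorithm on 218 and 79; the successive quotients are the partial quotients a_0, a_1, ... (each step inverts the fractional part left over by the previous one):
  218 = 2*79 + 60, so a_0 = 2.
  79 = 1*60 + 19, so a_1 = 1.
  60 = 3*19 + 3, so a_2 = 3.
  19 = 6*3 + 1, so a_3 = 6.
  3 = 3*1 + 0, so a_4 = 3.
The remainder reaches 0 after 5 divisions, so the expansion has 5 partial quotients, read off in order.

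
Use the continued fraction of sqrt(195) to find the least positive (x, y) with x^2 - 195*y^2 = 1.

First expand sqrt(195) as a continued fraction. With x_i = (sqrt(195) + m_i)/d_i and (m_0, d_0) = (0, 1): a_0 = floor(sqrt(195)) = 13, since 13^2 = 169 <= 195 < 196 = 14^2.
Iterate m_{i+1} = d_i*a_i - m_i, d_{i+1} = (195 - m_{i+1}^2)/d_i, a_{i+1} = floor((a_0 + m_{i+1})/d_{i+1}):
  m_1 = 1*13 - 0 = 13, d_1 = (195 - 13^2)/1 = 26/1 = 26, a_1 = floor((13 + 13)/26) = 1.
  m_2 = 26*1 - 13 = 13, d_2 = (195 - 13^2)/26 = 26/26 = 1, a_2 = floor((13 + 13)/1) = 26.
  m_3 = 1*26 - 13 = 13, d_3 = (195 - 13^2)/1 = 26/1 = 26: (m_3, d_3) = (m_1, d_1) = (13, 26), so from here the quotients repeat a_1, a_2; the period length is 2.
So sqrt(195) = [13; (1, 26)] with period length k = 2.
k is even, so the fundamental solution of x^2 - 195y^2 = 1 is (p_{k-1}, q_{k-1}) = (p_1, q_1); compute convergents through index 1.
Convergents (p_i = a_i*p_{i-1} + p_{i-2}, q_i = a_i*q_{i-1} + q_{i-2} with p_{-2}=0, p_{-1}=1, q_{-2}=1, q_{-1}=0):
  i=0: a_0=13, p_0 = 13*1 + 0 = 13, q_0 = 13*0 + 1 = 1.
  i=1: a_1=1, p_1 = 1*13 + 1 = 14, q_1 = 1*1 + 0 = 1.
Check: 14^2 - 195*1^2 = 196 - 195 = 1, so (x, y) = (14, 1) solves the equation, and by the theorem it is the least positive solution.

(x, y) = (14, 1)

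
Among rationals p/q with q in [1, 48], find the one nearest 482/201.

Expand x = 482/201 as a continued fraction with the Euclidean algorithm:
  482 = 2*201 + 80, so a_0 = 2.
  201 = 2*80 + 41, so a_1 = 2.
  80 = 1*41 + 39, so a_2 = 1.
  41 = 1*39 + 2, so a_3 = 1.
  39 = 19*2 + 1, so a_4 = 19.
  2 = 2*1 + 0, so a_5 = 2.
so x = [2; 2, 1, 1, 19, 2].
Convergents (p_i = a_i*p_{i-1} + p_{i-2}, q_i = a_i*q_{i-1} + q_{i-2} with p_{-2}=0, p_{-1}=1, q_{-2}=1, q_{-1}=0), until the denominator exceeds 48:
  i=0: a_0=2, p_0 = 2*1 + 0 = 2, q_0 = 2*0 + 1 = 1.
  i=1: a_1=2, p_1 = 2*2 + 1 = 5, q_1 = 2*1 + 0 = 2.
  i=2: a_2=1, p_2 = 1*5 + 2 = 7, q_2 = 1*2 + 1 = 3.
  i=3: a_3=1, p_3 = 1*7 + 5 = 12, q_3 = 1*3 + 2 = 5.
  i=4: a_4=19, p_4 = 19*12 + 7 = 235, q_4 = 19*5 + 3 = 98.
q_4 = 98 > 48, so the last convergent with denominator <= 48 is p_3/q_3 = 12/5.
The closest fraction with denominator <= 48 is either p_3/q_3 or the intermediate fraction (k*p_3 + p_2)/(k*q_3 + q_2) with the largest k >= 1 whose denominator stays <= 48; these approach x as k grows, and every other convergent or intermediate fraction in range is farther away.
Largest k: floor((48 - q_2)/q_3) = floor((48 - 3)/5) = 9.
That gives (9*12 + 7)/(9*5 + 3) = 115/48.
Compare the errors: |x - 12/5| = |482*5 - 12*201|/(201*5) = 2/1005, and |x - 115/48| = |482*48 - 115*201|/(201*48) = 21/9648.
Cross-multiplying, 2*9648 = 19296 < 21105 = 21*1005, so 2/1005 is smaller: the convergent 12/5 is closer to x than 115/48.

12/5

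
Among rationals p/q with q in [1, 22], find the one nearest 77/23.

67/20

Expand x = 77/23 as a continued fraction with the Euclidean algorithm:
  77 = 3*23 + 8, so a_0 = 3.
  23 = 2*8 + 7, so a_1 = 2.
  8 = 1*7 + 1, so a_2 = 1.
  7 = 7*1 + 0, so a_3 = 7.
so x = [3; 2, 1, 7].
Convergents (p_i = a_i*p_{i-1} + p_{i-2}, q_i = a_i*q_{i-1} + q_{i-2} with p_{-2}=0, p_{-1}=1, q_{-2}=1, q_{-1}=0), until the denominator exceeds 22:
  i=0: a_0=3, p_0 = 3*1 + 0 = 3, q_0 = 3*0 + 1 = 1.
  i=1: a_1=2, p_1 = 2*3 + 1 = 7, q_1 = 2*1 + 0 = 2.
  i=2: a_2=1, p_2 = 1*7 + 3 = 10, q_2 = 1*2 + 1 = 3.
  i=3: a_3=7, p_3 = 7*10 + 7 = 77, q_3 = 7*3 + 2 = 23.
q_3 = 23 > 22, so the last convergent with denominator <= 22 is p_2/q_2 = 10/3.
The closest fraction with denominator <= 22 is either p_2/q_2 or the intermediate fraction (k*p_2 + p_1)/(k*q_2 + q_1) with the largest k >= 1 whose denominator stays <= 22; these approach x as k grows, and every other convergent or intermediate fraction in range is farther away.
Largest k: floor((22 - q_1)/q_2) = floor((22 - 2)/3) = 6.
That gives (6*10 + 7)/(6*3 + 2) = 67/20.
Compare the errors: |x - 10/3| = |77*3 - 10*23|/(23*3) = 1/69, and |x - 67/20| = |77*20 - 67*23|/(23*20) = 1/460.
Cross-multiplying, 1*69 = 69 < 460 = 1*460, so 1/460 is smaller: the intermediate fraction 67/20 is closer to x than 10/3.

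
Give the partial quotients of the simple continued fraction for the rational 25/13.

Run the Euclidean algorithm on 25 and 13; the successive quotients are the partial quotients a_0, a_1, ... (each step inverts the fractional part left over by the previous one):
  25 = 1*13 + 12, so a_0 = 1.
  13 = 1*12 + 1, so a_1 = 1.
  12 = 12*1 + 0, so a_2 = 12.
The remainder reaches 0 after 3 divisions, so the expansion has 3 partial quotients, read off in order.

[1; 1, 12]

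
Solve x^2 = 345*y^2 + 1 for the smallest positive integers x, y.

(x, y) = (6761, 364)

First expand sqrt(345) as a continued fraction. With x_i = (sqrt(345) + m_i)/d_i and (m_0, d_0) = (0, 1): a_0 = floor(sqrt(345)) = 18, since 18^2 = 324 <= 345 < 361 = 19^2.
Iterate m_{i+1} = d_i*a_i - m_i, d_{i+1} = (345 - m_{i+1}^2)/d_i, a_{i+1} = floor((a_0 + m_{i+1})/d_{i+1}):
  m_1 = 1*18 - 0 = 18, d_1 = (345 - 18^2)/1 = 21/1 = 21, a_1 = floor((18 + 18)/21) = 1.
  m_2 = 21*1 - 18 = 3, d_2 = (345 - 3^2)/21 = 336/21 = 16, a_2 = floor((18 + 3)/16) = 1.
  m_3 = 16*1 - 3 = 13, d_3 = (345 - 13^2)/16 = 176/16 = 11, a_3 = floor((18 + 13)/11) = 2.
  m_4 = 11*2 - 13 = 9, d_4 = (345 - 9^2)/11 = 264/11 = 24, a_4 = floor((18 + 9)/24) = 1.
  m_5 = 24*1 - 9 = 15, d_5 = (345 - 15^2)/24 = 120/24 = 5, a_5 = floor((18 + 15)/5) = 6.
  m_6 = 5*6 - 15 = 15, d_6 = (345 - 15^2)/5 = 120/5 = 24, a_6 = floor((18 + 15)/24) = 1.
  m_7 = 24*1 - 15 = 9, d_7 = (345 - 9^2)/24 = 264/24 = 11, a_7 = floor((18 + 9)/11) = 2.
  m_8 = 11*2 - 9 = 13, d_8 = (345 - 13^2)/11 = 176/11 = 16, a_8 = floor((18 + 13)/16) = 1.
  m_9 = 16*1 - 13 = 3, d_9 = (345 - 3^2)/16 = 336/16 = 21, a_9 = floor((18 + 3)/21) = 1.
  m_10 = 21*1 - 3 = 18, d_10 = (345 - 18^2)/21 = 21/21 = 1, a_10 = floor((18 + 18)/1) = 36.
  m_11 = 1*36 - 18 = 18, d_11 = (345 - 18^2)/1 = 21/1 = 21: (m_11, d_11) = (m_1, d_1) = (18, 21), so from here the quotients repeat a_1, ..., a_10; the period length is 10.
So sqrt(345) = [18; (1, 1, 2, 1, 6, 1, 2, 1, 1, 36)] with period length k = 10.
k is even, so the fundamental solution of x^2 - 345y^2 = 1 is (p_{k-1}, q_{k-1}) = (p_9, q_9); compute convergents through index 9.
Convergents (p_i = a_i*p_{i-1} + p_{i-2}, q_i = a_i*q_{i-1} + q_{i-2} with p_{-2}=0, p_{-1}=1, q_{-2}=1, q_{-1}=0):
  i=0: a_0=18, p_0 = 18*1 + 0 = 18, q_0 = 18*0 + 1 = 1.
  i=1: a_1=1, p_1 = 1*18 + 1 = 19, q_1 = 1*1 + 0 = 1.
  i=2: a_2=1, p_2 = 1*19 + 18 = 37, q_2 = 1*1 + 1 = 2.
  i=3: a_3=2, p_3 = 2*37 + 19 = 93, q_3 = 2*2 + 1 = 5.
  i=4: a_4=1, p_4 = 1*93 + 37 = 130, q_4 = 1*5 + 2 = 7.
  i=5: a_5=6, p_5 = 6*130 + 93 = 873, q_5 = 6*7 + 5 = 47.
  i=6: a_6=1, p_6 = 1*873 + 130 = 1003, q_6 = 1*47 + 7 = 54.
  i=7: a_7=2, p_7 = 2*1003 + 873 = 2879, q_7 = 2*54 + 47 = 155.
  i=8: a_8=1, p_8 = 1*2879 + 1003 = 3882, q_8 = 1*155 + 54 = 209.
  i=9: a_9=1, p_9 = 1*3882 + 2879 = 6761, q_9 = 1*209 + 155 = 364.
Check: 6761^2 - 345*364^2 = 45711121 - 45711120 = 1, so (x, y) = (6761, 364) solves the equation, and by the theorem it is the least positive solution.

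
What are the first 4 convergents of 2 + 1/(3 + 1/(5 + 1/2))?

2/1, 7/3, 37/16, 81/35

Using the convergent recurrence p_i = a_i*p_{i-1} + p_{i-2}, q_i = a_i*q_{i-1} + q_{i-2} with p_{-2}=0, p_{-1}=1, q_{-2}=1, q_{-1}=0:
  i=0: a_0=2, p_0 = 2*1 + 0 = 2, q_0 = 2*0 + 1 = 1.
  i=1: a_1=3, p_1 = 3*2 + 1 = 7, q_1 = 3*1 + 0 = 3.
  i=2: a_2=5, p_2 = 5*7 + 2 = 37, q_2 = 5*3 + 1 = 16.
  i=3: a_3=2, p_3 = 2*37 + 7 = 81, q_3 = 2*16 + 3 = 35.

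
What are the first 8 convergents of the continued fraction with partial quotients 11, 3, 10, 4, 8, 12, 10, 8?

Using the convergent recurrence p_i = a_i*p_{i-1} + p_{i-2}, q_i = a_i*q_{i-1} + q_{i-2} with p_{-2}=0, p_{-1}=1, q_{-2}=1, q_{-1}=0:
  i=0: a_0=11, p_0 = 11*1 + 0 = 11, q_0 = 11*0 + 1 = 1.
  i=1: a_1=3, p_1 = 3*11 + 1 = 34, q_1 = 3*1 + 0 = 3.
  i=2: a_2=10, p_2 = 10*34 + 11 = 351, q_2 = 10*3 + 1 = 31.
  i=3: a_3=4, p_3 = 4*351 + 34 = 1438, q_3 = 4*31 + 3 = 127.
  i=4: a_4=8, p_4 = 8*1438 + 351 = 11855, q_4 = 8*127 + 31 = 1047.
  i=5: a_5=12, p_5 = 12*11855 + 1438 = 143698, q_5 = 12*1047 + 127 = 12691.
  i=6: a_6=10, p_6 = 10*143698 + 11855 = 1448835, q_6 = 10*12691 + 1047 = 127957.
  i=7: a_7=8, p_7 = 8*1448835 + 143698 = 11734378, q_7 = 8*127957 + 12691 = 1036347.

11/1, 34/3, 351/31, 1438/127, 11855/1047, 143698/12691, 1448835/127957, 11734378/1036347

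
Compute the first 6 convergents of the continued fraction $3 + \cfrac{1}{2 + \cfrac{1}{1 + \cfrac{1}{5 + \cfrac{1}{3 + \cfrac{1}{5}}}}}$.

Using the convergent recurrence p_i = a_i*p_{i-1} + p_{i-2}, q_i = a_i*q_{i-1} + q_{i-2} with p_{-2}=0, p_{-1}=1, q_{-2}=1, q_{-1}=0:
  i=0: a_0=3, p_0 = 3*1 + 0 = 3, q_0 = 3*0 + 1 = 1.
  i=1: a_1=2, p_1 = 2*3 + 1 = 7, q_1 = 2*1 + 0 = 2.
  i=2: a_2=1, p_2 = 1*7 + 3 = 10, q_2 = 1*2 + 1 = 3.
  i=3: a_3=5, p_3 = 5*10 + 7 = 57, q_3 = 5*3 + 2 = 17.
  i=4: a_4=3, p_4 = 3*57 + 10 = 181, q_4 = 3*17 + 3 = 54.
  i=5: a_5=5, p_5 = 5*181 + 57 = 962, q_5 = 5*54 + 17 = 287.

3/1, 7/2, 10/3, 57/17, 181/54, 962/287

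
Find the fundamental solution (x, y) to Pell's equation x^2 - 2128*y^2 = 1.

First expand sqrt(2128) as a continued fraction. With x_i = (sqrt(2128) + m_i)/d_i and (m_0, d_0) = (0, 1): a_0 = floor(sqrt(2128)) = 46, since 46^2 = 2116 <= 2128 < 2209 = 47^2.
Iterate m_{i+1} = d_i*a_i - m_i, d_{i+1} = (2128 - m_{i+1}^2)/d_i, a_{i+1} = floor((a_0 + m_{i+1})/d_{i+1}):
  m_1 = 1*46 - 0 = 46, d_1 = (2128 - 46^2)/1 = 12/1 = 12, a_1 = floor((46 + 46)/12) = 7.
  m_2 = 12*7 - 46 = 38, d_2 = (2128 - 38^2)/12 = 684/12 = 57, a_2 = floor((46 + 38)/57) = 1.
  m_3 = 57*1 - 38 = 19, d_3 = (2128 - 19^2)/57 = 1767/57 = 31, a_3 = floor((46 + 19)/31) = 2.
  m_4 = 31*2 - 19 = 43, d_4 = (2128 - 43^2)/31 = 279/31 = 9, a_4 = floor((46 + 43)/9) = 9.
  m_5 = 9*9 - 43 = 38, d_5 = (2128 - 38^2)/9 = 684/9 = 76, a_5 = floor((46 + 38)/76) = 1.
  m_6 = 76*1 - 38 = 38, d_6 = (2128 - 38^2)/76 = 684/76 = 9, a_6 = floor((46 + 38)/9) = 9.
  m_7 = 9*9 - 38 = 43, d_7 = (2128 - 43^2)/9 = 279/9 = 31, a_7 = floor((46 + 43)/31) = 2.
  m_8 = 31*2 - 43 = 19, d_8 = (2128 - 19^2)/31 = 1767/31 = 57, a_8 = floor((46 + 19)/57) = 1.
  m_9 = 57*1 - 19 = 38, d_9 = (2128 - 38^2)/57 = 684/57 = 12, a_9 = floor((46 + 38)/12) = 7.
  m_10 = 12*7 - 38 = 46, d_10 = (2128 - 46^2)/12 = 12/12 = 1, a_10 = floor((46 + 46)/1) = 92.
  m_11 = 1*92 - 46 = 46, d_11 = (2128 - 46^2)/1 = 12/1 = 12: (m_11, d_11) = (m_1, d_1) = (46, 12), so from here the quotients repeat a_1, ..., a_10; the period length is 10.
So sqrt(2128) = [46; (7, 1, 2, 9, 1, 9, 2, 1, 7, 92)] with period length k = 10.
k is even, so the fundamental solution of x^2 - 2128y^2 = 1 is (p_{k-1}, q_{k-1}) = (p_9, q_9); compute convergents through index 9.
Convergents (p_i = a_i*p_{i-1} + p_{i-2}, q_i = a_i*q_{i-1} + q_{i-2} with p_{-2}=0, p_{-1}=1, q_{-2}=1, q_{-1}=0):
  i=0: a_0=46, p_0 = 46*1 + 0 = 46, q_0 = 46*0 + 1 = 1.
  i=1: a_1=7, p_1 = 7*46 + 1 = 323, q_1 = 7*1 + 0 = 7.
  i=2: a_2=1, p_2 = 1*323 + 46 = 369, q_2 = 1*7 + 1 = 8.
  i=3: a_3=2, p_3 = 2*369 + 323 = 1061, q_3 = 2*8 + 7 = 23.
  i=4: a_4=9, p_4 = 9*1061 + 369 = 9918, q_4 = 9*23 + 8 = 215.
  i=5: a_5=1, p_5 = 1*9918 + 1061 = 10979, q_5 = 1*215 + 23 = 238.
  i=6: a_6=9, p_6 = 9*10979 + 9918 = 108729, q_6 = 9*238 + 215 = 2357.
  i=7: a_7=2, p_7 = 2*108729 + 10979 = 228437, q_7 = 2*2357 + 238 = 4952.
  i=8: a_8=1, p_8 = 1*228437 + 108729 = 337166, q_8 = 1*4952 + 2357 = 7309.
  i=9: a_9=7, p_9 = 7*337166 + 228437 = 2588599, q_9 = 7*7309 + 4952 = 56115.
Check: 2588599^2 - 2128*56115^2 = 6700844782801 - 6700844782800 = 1, so (x, y) = (2588599, 56115) solves the equation, and by the theorem it is the least positive solution.

(x, y) = (2588599, 56115)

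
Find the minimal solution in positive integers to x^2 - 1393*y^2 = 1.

(x, y) = (3583, 96)

First expand sqrt(1393) as a continued fraction. With x_i = (sqrt(1393) + m_i)/d_i and (m_0, d_0) = (0, 1): a_0 = floor(sqrt(1393)) = 37, since 37^2 = 1369 <= 1393 < 1444 = 38^2.
Iterate m_{i+1} = d_i*a_i - m_i, d_{i+1} = (1393 - m_{i+1}^2)/d_i, a_{i+1} = floor((a_0 + m_{i+1})/d_{i+1}):
  m_1 = 1*37 - 0 = 37, d_1 = (1393 - 37^2)/1 = 24/1 = 24, a_1 = floor((37 + 37)/24) = 3.
  m_2 = 24*3 - 37 = 35, d_2 = (1393 - 35^2)/24 = 168/24 = 7, a_2 = floor((37 + 35)/7) = 10.
  m_3 = 7*10 - 35 = 35, d_3 = (1393 - 35^2)/7 = 168/7 = 24, a_3 = floor((37 + 35)/24) = 3.
  m_4 = 24*3 - 35 = 37, d_4 = (1393 - 37^2)/24 = 24/24 = 1, a_4 = floor((37 + 37)/1) = 74.
  m_5 = 1*74 - 37 = 37, d_5 = (1393 - 37^2)/1 = 24/1 = 24: (m_5, d_5) = (m_1, d_1) = (37, 24), so from here the quotients repeat a_1, ..., a_4; the period length is 4.
So sqrt(1393) = [37; (3, 10, 3, 74)] with period length k = 4.
k is even, so the fundamental solution of x^2 - 1393y^2 = 1 is (p_{k-1}, q_{k-1}) = (p_3, q_3); compute convergents through index 3.
Convergents (p_i = a_i*p_{i-1} + p_{i-2}, q_i = a_i*q_{i-1} + q_{i-2} with p_{-2}=0, p_{-1}=1, q_{-2}=1, q_{-1}=0):
  i=0: a_0=37, p_0 = 37*1 + 0 = 37, q_0 = 37*0 + 1 = 1.
  i=1: a_1=3, p_1 = 3*37 + 1 = 112, q_1 = 3*1 + 0 = 3.
  i=2: a_2=10, p_2 = 10*112 + 37 = 1157, q_2 = 10*3 + 1 = 31.
  i=3: a_3=3, p_3 = 3*1157 + 112 = 3583, q_3 = 3*31 + 3 = 96.
Check: 3583^2 - 1393*96^2 = 12837889 - 12837888 = 1, so (x, y) = (3583, 96) solves the equation, and by the theorem it is the least positive solution.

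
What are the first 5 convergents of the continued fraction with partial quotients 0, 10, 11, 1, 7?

0/1, 1/10, 11/111, 12/121, 95/958

Using the convergent recurrence p_i = a_i*p_{i-1} + p_{i-2}, q_i = a_i*q_{i-1} + q_{i-2} with p_{-2}=0, p_{-1}=1, q_{-2}=1, q_{-1}=0:
  i=0: a_0=0, p_0 = 0*1 + 0 = 0, q_0 = 0*0 + 1 = 1.
  i=1: a_1=10, p_1 = 10*0 + 1 = 1, q_1 = 10*1 + 0 = 10.
  i=2: a_2=11, p_2 = 11*1 + 0 = 11, q_2 = 11*10 + 1 = 111.
  i=3: a_3=1, p_3 = 1*11 + 1 = 12, q_3 = 1*111 + 10 = 121.
  i=4: a_4=7, p_4 = 7*12 + 11 = 95, q_4 = 7*121 + 111 = 958.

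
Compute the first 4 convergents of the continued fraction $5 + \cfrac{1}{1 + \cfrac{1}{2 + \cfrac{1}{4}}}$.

5/1, 6/1, 17/3, 74/13

Using the convergent recurrence p_i = a_i*p_{i-1} + p_{i-2}, q_i = a_i*q_{i-1} + q_{i-2} with p_{-2}=0, p_{-1}=1, q_{-2}=1, q_{-1}=0:
  i=0: a_0=5, p_0 = 5*1 + 0 = 5, q_0 = 5*0 + 1 = 1.
  i=1: a_1=1, p_1 = 1*5 + 1 = 6, q_1 = 1*1 + 0 = 1.
  i=2: a_2=2, p_2 = 2*6 + 5 = 17, q_2 = 2*1 + 1 = 3.
  i=3: a_3=4, p_3 = 4*17 + 6 = 74, q_3 = 4*3 + 1 = 13.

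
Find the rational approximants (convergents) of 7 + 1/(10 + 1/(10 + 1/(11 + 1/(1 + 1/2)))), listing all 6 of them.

Using the convergent recurrence p_i = a_i*p_{i-1} + p_{i-2}, q_i = a_i*q_{i-1} + q_{i-2} with p_{-2}=0, p_{-1}=1, q_{-2}=1, q_{-1}=0:
  i=0: a_0=7, p_0 = 7*1 + 0 = 7, q_0 = 7*0 + 1 = 1.
  i=1: a_1=10, p_1 = 10*7 + 1 = 71, q_1 = 10*1 + 0 = 10.
  i=2: a_2=10, p_2 = 10*71 + 7 = 717, q_2 = 10*10 + 1 = 101.
  i=3: a_3=11, p_3 = 11*717 + 71 = 7958, q_3 = 11*101 + 10 = 1121.
  i=4: a_4=1, p_4 = 1*7958 + 717 = 8675, q_4 = 1*1121 + 101 = 1222.
  i=5: a_5=2, p_5 = 2*8675 + 7958 = 25308, q_5 = 2*1222 + 1121 = 3565.

7/1, 71/10, 717/101, 7958/1121, 8675/1222, 25308/3565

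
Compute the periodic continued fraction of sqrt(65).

Write x_i = (sqrt(65) + m_i)/d_i with (m_0, d_0) = (0, 1). a_0 = floor(sqrt(65)) = 8, since 8^2 = 64 <= 65 < 81 = 9^2.
Iterate m_{i+1} = d_i*a_i - m_i, d_{i+1} = (65 - m_{i+1}^2)/d_i, a_{i+1} = floor((a_0 + m_{i+1})/d_{i+1}):
  m_1 = 1*8 - 0 = 8, d_1 = (65 - 8^2)/1 = 1/1 = 1, a_1 = floor((8 + 8)/1) = 16.
  m_2 = 1*16 - 8 = 8, d_2 = (65 - 8^2)/1 = 1/1 = 1: (m_2, d_2) = (m_1, d_1) = (8, 1), so from here the quotient a_1 repeats; the period length is 1.
Hence the expansion of sqrt(65) is a_0 = 8 followed by the repeating block 16 (period 1).

[8; (16)]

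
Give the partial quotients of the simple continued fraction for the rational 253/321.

[0; 1, 3, 1, 2, 1, 1, 2, 1, 2]

Run the Euclidean algorithm on 253 and 321; the successive quotients are the partial quotients a_0, a_1, ... (each step inverts the fractional part left over by the previous one):
  253 = 0*321 + 253, so a_0 = 0.
  321 = 1*253 + 68, so a_1 = 1.
  253 = 3*68 + 49, so a_2 = 3.
  68 = 1*49 + 19, so a_3 = 1.
  49 = 2*19 + 11, so a_4 = 2.
  19 = 1*11 + 8, so a_5 = 1.
  11 = 1*8 + 3, so a_6 = 1.
  8 = 2*3 + 2, so a_7 = 2.
  3 = 1*2 + 1, so a_8 = 1.
  2 = 2*1 + 0, so a_9 = 2.
The remainder reaches 0 after 10 divisions, so the expansion has 10 partial quotients, read off in order.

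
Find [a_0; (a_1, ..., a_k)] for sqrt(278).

Write x_i = (sqrt(278) + m_i)/d_i with (m_0, d_0) = (0, 1). a_0 = floor(sqrt(278)) = 16, since 16^2 = 256 <= 278 < 289 = 17^2.
Iterate m_{i+1} = d_i*a_i - m_i, d_{i+1} = (278 - m_{i+1}^2)/d_i, a_{i+1} = floor((a_0 + m_{i+1})/d_{i+1}):
  m_1 = 1*16 - 0 = 16, d_1 = (278 - 16^2)/1 = 22/1 = 22, a_1 = floor((16 + 16)/22) = 1.
  m_2 = 22*1 - 16 = 6, d_2 = (278 - 6^2)/22 = 242/22 = 11, a_2 = floor((16 + 6)/11) = 2.
  m_3 = 11*2 - 6 = 16, d_3 = (278 - 16^2)/11 = 22/11 = 2, a_3 = floor((16 + 16)/2) = 16.
  m_4 = 2*16 - 16 = 16, d_4 = (278 - 16^2)/2 = 22/2 = 11, a_4 = floor((16 + 16)/11) = 2.
  m_5 = 11*2 - 16 = 6, d_5 = (278 - 6^2)/11 = 242/11 = 22, a_5 = floor((16 + 6)/22) = 1.
  m_6 = 22*1 - 6 = 16, d_6 = (278 - 16^2)/22 = 22/22 = 1, a_6 = floor((16 + 16)/1) = 32.
  m_7 = 1*32 - 16 = 16, d_7 = (278 - 16^2)/1 = 22/1 = 22: (m_7, d_7) = (m_1, d_1) = (16, 22), so from here the quotients repeat a_1, ..., a_6; the period length is 6.
Hence the expansion of sqrt(278) is a_0 = 16 followed by the repeating block 1, 2, 16, 2, 1, 32 (period 6).

[16; (1, 2, 16, 2, 1, 32)]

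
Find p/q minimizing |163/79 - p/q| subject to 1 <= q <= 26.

33/16

Expand x = 163/79 as a continued fraction with the Euclidean algorithm:
  163 = 2*79 + 5, so a_0 = 2.
  79 = 15*5 + 4, so a_1 = 15.
  5 = 1*4 + 1, so a_2 = 1.
  4 = 4*1 + 0, so a_3 = 4.
so x = [2; 15, 1, 4].
Convergents (p_i = a_i*p_{i-1} + p_{i-2}, q_i = a_i*q_{i-1} + q_{i-2} with p_{-2}=0, p_{-1}=1, q_{-2}=1, q_{-1}=0), until the denominator exceeds 26:
  i=0: a_0=2, p_0 = 2*1 + 0 = 2, q_0 = 2*0 + 1 = 1.
  i=1: a_1=15, p_1 = 15*2 + 1 = 31, q_1 = 15*1 + 0 = 15.
  i=2: a_2=1, p_2 = 1*31 + 2 = 33, q_2 = 1*15 + 1 = 16.
  i=3: a_3=4, p_3 = 4*33 + 31 = 163, q_3 = 4*16 + 15 = 79.
q_3 = 79 > 26, so the last convergent with denominator <= 26 is p_2/q_2 = 33/16.
The closest fraction with denominator <= 26 is either p_2/q_2 or the intermediate fraction (k*p_2 + p_1)/(k*q_2 + q_1) with the largest k >= 1 whose denominator stays <= 26; these approach x as k grows, and every other convergent or intermediate fraction in range is farther away.
Largest k: floor((26 - q_1)/q_2) = floor((26 - 15)/16) = 0.
Since k = 0, no intermediate fraction beyond p_2/q_2 has denominator <= 26, so the convergent 33/16 is the closest (its error is |163*16 - 33*79|/(79*16) = 1/1264).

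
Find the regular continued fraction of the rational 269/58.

[4; 1, 1, 1, 3, 5]

Run the Euclidean algorithm on 269 and 58; the successive quotients are the partial quotients a_0, a_1, ... (each step inverts the fractional part left over by the previous one):
  269 = 4*58 + 37, so a_0 = 4.
  58 = 1*37 + 21, so a_1 = 1.
  37 = 1*21 + 16, so a_2 = 1.
  21 = 1*16 + 5, so a_3 = 1.
  16 = 3*5 + 1, so a_4 = 3.
  5 = 5*1 + 0, so a_5 = 5.
The remainder reaches 0 after 6 divisions, so the expansion has 6 partial quotients, read off in order.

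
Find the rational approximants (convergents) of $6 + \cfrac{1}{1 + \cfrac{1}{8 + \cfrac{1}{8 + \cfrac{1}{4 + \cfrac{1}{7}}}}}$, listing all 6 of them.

Using the convergent recurrence p_i = a_i*p_{i-1} + p_{i-2}, q_i = a_i*q_{i-1} + q_{i-2} with p_{-2}=0, p_{-1}=1, q_{-2}=1, q_{-1}=0:
  i=0: a_0=6, p_0 = 6*1 + 0 = 6, q_0 = 6*0 + 1 = 1.
  i=1: a_1=1, p_1 = 1*6 + 1 = 7, q_1 = 1*1 + 0 = 1.
  i=2: a_2=8, p_2 = 8*7 + 6 = 62, q_2 = 8*1 + 1 = 9.
  i=3: a_3=8, p_3 = 8*62 + 7 = 503, q_3 = 8*9 + 1 = 73.
  i=4: a_4=4, p_4 = 4*503 + 62 = 2074, q_4 = 4*73 + 9 = 301.
  i=5: a_5=7, p_5 = 7*2074 + 503 = 15021, q_5 = 7*301 + 73 = 2180.

6/1, 7/1, 62/9, 503/73, 2074/301, 15021/2180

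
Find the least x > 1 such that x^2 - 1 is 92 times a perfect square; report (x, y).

First expand sqrt(92) as a continued fraction. With x_i = (sqrt(92) + m_i)/d_i and (m_0, d_0) = (0, 1): a_0 = floor(sqrt(92)) = 9, since 9^2 = 81 <= 92 < 100 = 10^2.
Iterate m_{i+1} = d_i*a_i - m_i, d_{i+1} = (92 - m_{i+1}^2)/d_i, a_{i+1} = floor((a_0 + m_{i+1})/d_{i+1}):
  m_1 = 1*9 - 0 = 9, d_1 = (92 - 9^2)/1 = 11/1 = 11, a_1 = floor((9 + 9)/11) = 1.
  m_2 = 11*1 - 9 = 2, d_2 = (92 - 2^2)/11 = 88/11 = 8, a_2 = floor((9 + 2)/8) = 1.
  m_3 = 8*1 - 2 = 6, d_3 = (92 - 6^2)/8 = 56/8 = 7, a_3 = floor((9 + 6)/7) = 2.
  m_4 = 7*2 - 6 = 8, d_4 = (92 - 8^2)/7 = 28/7 = 4, a_4 = floor((9 + 8)/4) = 4.
  m_5 = 4*4 - 8 = 8, d_5 = (92 - 8^2)/4 = 28/4 = 7, a_5 = floor((9 + 8)/7) = 2.
  m_6 = 7*2 - 8 = 6, d_6 = (92 - 6^2)/7 = 56/7 = 8, a_6 = floor((9 + 6)/8) = 1.
  m_7 = 8*1 - 6 = 2, d_7 = (92 - 2^2)/8 = 88/8 = 11, a_7 = floor((9 + 2)/11) = 1.
  m_8 = 11*1 - 2 = 9, d_8 = (92 - 9^2)/11 = 11/11 = 1, a_8 = floor((9 + 9)/1) = 18.
  m_9 = 1*18 - 9 = 9, d_9 = (92 - 9^2)/1 = 11/1 = 11: (m_9, d_9) = (m_1, d_1) = (9, 11), so from here the quotients repeat a_1, ..., a_8; the period length is 8.
So sqrt(92) = [9; (1, 1, 2, 4, 2, 1, 1, 18)] with period length k = 8.
k is even, so the fundamental solution of x^2 - 92y^2 = 1 is (p_{k-1}, q_{k-1}) = (p_7, q_7); compute convergents through index 7.
Convergents (p_i = a_i*p_{i-1} + p_{i-2}, q_i = a_i*q_{i-1} + q_{i-2} with p_{-2}=0, p_{-1}=1, q_{-2}=1, q_{-1}=0):
  i=0: a_0=9, p_0 = 9*1 + 0 = 9, q_0 = 9*0 + 1 = 1.
  i=1: a_1=1, p_1 = 1*9 + 1 = 10, q_1 = 1*1 + 0 = 1.
  i=2: a_2=1, p_2 = 1*10 + 9 = 19, q_2 = 1*1 + 1 = 2.
  i=3: a_3=2, p_3 = 2*19 + 10 = 48, q_3 = 2*2 + 1 = 5.
  i=4: a_4=4, p_4 = 4*48 + 19 = 211, q_4 = 4*5 + 2 = 22.
  i=5: a_5=2, p_5 = 2*211 + 48 = 470, q_5 = 2*22 + 5 = 49.
  i=6: a_6=1, p_6 = 1*470 + 211 = 681, q_6 = 1*49 + 22 = 71.
  i=7: a_7=1, p_7 = 1*681 + 470 = 1151, q_7 = 1*71 + 49 = 120.
Check: 1151^2 - 92*120^2 = 1324801 - 1324800 = 1, so (x, y) = (1151, 120) solves the equation, and by the theorem it is the least positive solution.

(x, y) = (1151, 120)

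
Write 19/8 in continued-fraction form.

Run the Euclidean algorithm on 19 and 8; the successive quotients are the partial quotients a_0, a_1, ... (each step inverts the fractional part left over by the previous one):
  19 = 2*8 + 3, so a_0 = 2.
  8 = 2*3 + 2, so a_1 = 2.
  3 = 1*2 + 1, so a_2 = 1.
  2 = 2*1 + 0, so a_3 = 2.
The remainder reaches 0 after 4 divisions, so the expansion has 4 partial quotients, read off in order.

[2; 2, 1, 2]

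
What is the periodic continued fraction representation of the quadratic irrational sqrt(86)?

[9; (3, 1, 1, 1, 8, 1, 1, 1, 3, 18)]

Write x_i = (sqrt(86) + m_i)/d_i with (m_0, d_0) = (0, 1). a_0 = floor(sqrt(86)) = 9, since 9^2 = 81 <= 86 < 100 = 10^2.
Iterate m_{i+1} = d_i*a_i - m_i, d_{i+1} = (86 - m_{i+1}^2)/d_i, a_{i+1} = floor((a_0 + m_{i+1})/d_{i+1}):
  m_1 = 1*9 - 0 = 9, d_1 = (86 - 9^2)/1 = 5/1 = 5, a_1 = floor((9 + 9)/5) = 3.
  m_2 = 5*3 - 9 = 6, d_2 = (86 - 6^2)/5 = 50/5 = 10, a_2 = floor((9 + 6)/10) = 1.
  m_3 = 10*1 - 6 = 4, d_3 = (86 - 4^2)/10 = 70/10 = 7, a_3 = floor((9 + 4)/7) = 1.
  m_4 = 7*1 - 4 = 3, d_4 = (86 - 3^2)/7 = 77/7 = 11, a_4 = floor((9 + 3)/11) = 1.
  m_5 = 11*1 - 3 = 8, d_5 = (86 - 8^2)/11 = 22/11 = 2, a_5 = floor((9 + 8)/2) = 8.
  m_6 = 2*8 - 8 = 8, d_6 = (86 - 8^2)/2 = 22/2 = 11, a_6 = floor((9 + 8)/11) = 1.
  m_7 = 11*1 - 8 = 3, d_7 = (86 - 3^2)/11 = 77/11 = 7, a_7 = floor((9 + 3)/7) = 1.
  m_8 = 7*1 - 3 = 4, d_8 = (86 - 4^2)/7 = 70/7 = 10, a_8 = floor((9 + 4)/10) = 1.
  m_9 = 10*1 - 4 = 6, d_9 = (86 - 6^2)/10 = 50/10 = 5, a_9 = floor((9 + 6)/5) = 3.
  m_10 = 5*3 - 6 = 9, d_10 = (86 - 9^2)/5 = 5/5 = 1, a_10 = floor((9 + 9)/1) = 18.
  m_11 = 1*18 - 9 = 9, d_11 = (86 - 9^2)/1 = 5/1 = 5: (m_11, d_11) = (m_1, d_1) = (9, 5), so from here the quotients repeat a_1, ..., a_10; the period length is 10.
Hence the expansion of sqrt(86) is a_0 = 9 followed by the repeating block 3, 1, 1, 1, 8, 1, 1, 1, 3, 18 (period 10).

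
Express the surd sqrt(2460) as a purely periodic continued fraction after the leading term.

Write x_i = (sqrt(2460) + m_i)/d_i with (m_0, d_0) = (0, 1). a_0 = floor(sqrt(2460)) = 49, since 49^2 = 2401 <= 2460 < 2500 = 50^2.
Iterate m_{i+1} = d_i*a_i - m_i, d_{i+1} = (2460 - m_{i+1}^2)/d_i, a_{i+1} = floor((a_0 + m_{i+1})/d_{i+1}):
  m_1 = 1*49 - 0 = 49, d_1 = (2460 - 49^2)/1 = 59/1 = 59, a_1 = floor((49 + 49)/59) = 1.
  m_2 = 59*1 - 49 = 10, d_2 = (2460 - 10^2)/59 = 2360/59 = 40, a_2 = floor((49 + 10)/40) = 1.
  m_3 = 40*1 - 10 = 30, d_3 = (2460 - 30^2)/40 = 1560/40 = 39, a_3 = floor((49 + 30)/39) = 2.
  m_4 = 39*2 - 30 = 48, d_4 = (2460 - 48^2)/39 = 156/39 = 4, a_4 = floor((49 + 48)/4) = 24.
  m_5 = 4*24 - 48 = 48, d_5 = (2460 - 48^2)/4 = 156/4 = 39, a_5 = floor((49 + 48)/39) = 2.
  m_6 = 39*2 - 48 = 30, d_6 = (2460 - 30^2)/39 = 1560/39 = 40, a_6 = floor((49 + 30)/40) = 1.
  m_7 = 40*1 - 30 = 10, d_7 = (2460 - 10^2)/40 = 2360/40 = 59, a_7 = floor((49 + 10)/59) = 1.
  m_8 = 59*1 - 10 = 49, d_8 = (2460 - 49^2)/59 = 59/59 = 1, a_8 = floor((49 + 49)/1) = 98.
  m_9 = 1*98 - 49 = 49, d_9 = (2460 - 49^2)/1 = 59/1 = 59: (m_9, d_9) = (m_1, d_1) = (49, 59), so from here the quotients repeat a_1, ..., a_8; the period length is 8.
Hence the expansion of sqrt(2460) is a_0 = 49 followed by the repeating block 1, 1, 2, 24, 2, 1, 1, 98 (period 8).

[49; (1, 1, 2, 24, 2, 1, 1, 98)]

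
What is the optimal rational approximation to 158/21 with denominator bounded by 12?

Expand x = 158/21 as a continued fraction with the Euclidean algorithm:
  158 = 7*21 + 11, so a_0 = 7.
  21 = 1*11 + 10, so a_1 = 1.
  11 = 1*10 + 1, so a_2 = 1.
  10 = 10*1 + 0, so a_3 = 10.
so x = [7; 1, 1, 10].
Convergents (p_i = a_i*p_{i-1} + p_{i-2}, q_i = a_i*q_{i-1} + q_{i-2} with p_{-2}=0, p_{-1}=1, q_{-2}=1, q_{-1}=0), until the denominator exceeds 12:
  i=0: a_0=7, p_0 = 7*1 + 0 = 7, q_0 = 7*0 + 1 = 1.
  i=1: a_1=1, p_1 = 1*7 + 1 = 8, q_1 = 1*1 + 0 = 1.
  i=2: a_2=1, p_2 = 1*8 + 7 = 15, q_2 = 1*1 + 1 = 2.
  i=3: a_3=10, p_3 = 10*15 + 8 = 158, q_3 = 10*2 + 1 = 21.
q_3 = 21 > 12, so the last convergent with denominator <= 12 is p_2/q_2 = 15/2.
The closest fraction with denominator <= 12 is either p_2/q_2 or the intermediate fraction (k*p_2 + p_1)/(k*q_2 + q_1) with the largest k >= 1 whose denominator stays <= 12; these approach x as k grows, and every other convergent or intermediate fraction in range is farther away.
Largest k: floor((12 - q_1)/q_2) = floor((12 - 1)/2) = 5.
That gives (5*15 + 8)/(5*2 + 1) = 83/11.
Compare the errors: |x - 15/2| = |158*2 - 15*21|/(21*2) = 1/42, and |x - 83/11| = |158*11 - 83*21|/(21*11) = 5/231.
Cross-multiplying, 5*42 = 210 < 231 = 1*231, so 5/231 is smaller: the intermediate fraction 83/11 is closer to x than 15/2.

83/11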